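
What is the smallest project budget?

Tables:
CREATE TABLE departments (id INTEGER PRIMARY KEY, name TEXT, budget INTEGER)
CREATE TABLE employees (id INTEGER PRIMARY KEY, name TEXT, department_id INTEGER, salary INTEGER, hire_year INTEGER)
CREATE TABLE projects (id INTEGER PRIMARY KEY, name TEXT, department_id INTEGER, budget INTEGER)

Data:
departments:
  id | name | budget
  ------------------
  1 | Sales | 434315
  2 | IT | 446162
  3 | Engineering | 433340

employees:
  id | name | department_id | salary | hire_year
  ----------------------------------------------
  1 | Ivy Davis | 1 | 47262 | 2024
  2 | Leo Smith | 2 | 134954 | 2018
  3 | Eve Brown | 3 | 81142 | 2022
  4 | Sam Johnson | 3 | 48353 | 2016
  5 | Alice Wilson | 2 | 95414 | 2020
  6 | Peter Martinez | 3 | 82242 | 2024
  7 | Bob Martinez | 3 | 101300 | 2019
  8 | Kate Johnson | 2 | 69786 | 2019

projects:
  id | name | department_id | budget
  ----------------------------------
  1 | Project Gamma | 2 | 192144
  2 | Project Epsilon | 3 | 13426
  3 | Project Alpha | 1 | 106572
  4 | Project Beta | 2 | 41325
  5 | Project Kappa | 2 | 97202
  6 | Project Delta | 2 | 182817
SELECT MIN(budget) FROM projects

Execution result:
13426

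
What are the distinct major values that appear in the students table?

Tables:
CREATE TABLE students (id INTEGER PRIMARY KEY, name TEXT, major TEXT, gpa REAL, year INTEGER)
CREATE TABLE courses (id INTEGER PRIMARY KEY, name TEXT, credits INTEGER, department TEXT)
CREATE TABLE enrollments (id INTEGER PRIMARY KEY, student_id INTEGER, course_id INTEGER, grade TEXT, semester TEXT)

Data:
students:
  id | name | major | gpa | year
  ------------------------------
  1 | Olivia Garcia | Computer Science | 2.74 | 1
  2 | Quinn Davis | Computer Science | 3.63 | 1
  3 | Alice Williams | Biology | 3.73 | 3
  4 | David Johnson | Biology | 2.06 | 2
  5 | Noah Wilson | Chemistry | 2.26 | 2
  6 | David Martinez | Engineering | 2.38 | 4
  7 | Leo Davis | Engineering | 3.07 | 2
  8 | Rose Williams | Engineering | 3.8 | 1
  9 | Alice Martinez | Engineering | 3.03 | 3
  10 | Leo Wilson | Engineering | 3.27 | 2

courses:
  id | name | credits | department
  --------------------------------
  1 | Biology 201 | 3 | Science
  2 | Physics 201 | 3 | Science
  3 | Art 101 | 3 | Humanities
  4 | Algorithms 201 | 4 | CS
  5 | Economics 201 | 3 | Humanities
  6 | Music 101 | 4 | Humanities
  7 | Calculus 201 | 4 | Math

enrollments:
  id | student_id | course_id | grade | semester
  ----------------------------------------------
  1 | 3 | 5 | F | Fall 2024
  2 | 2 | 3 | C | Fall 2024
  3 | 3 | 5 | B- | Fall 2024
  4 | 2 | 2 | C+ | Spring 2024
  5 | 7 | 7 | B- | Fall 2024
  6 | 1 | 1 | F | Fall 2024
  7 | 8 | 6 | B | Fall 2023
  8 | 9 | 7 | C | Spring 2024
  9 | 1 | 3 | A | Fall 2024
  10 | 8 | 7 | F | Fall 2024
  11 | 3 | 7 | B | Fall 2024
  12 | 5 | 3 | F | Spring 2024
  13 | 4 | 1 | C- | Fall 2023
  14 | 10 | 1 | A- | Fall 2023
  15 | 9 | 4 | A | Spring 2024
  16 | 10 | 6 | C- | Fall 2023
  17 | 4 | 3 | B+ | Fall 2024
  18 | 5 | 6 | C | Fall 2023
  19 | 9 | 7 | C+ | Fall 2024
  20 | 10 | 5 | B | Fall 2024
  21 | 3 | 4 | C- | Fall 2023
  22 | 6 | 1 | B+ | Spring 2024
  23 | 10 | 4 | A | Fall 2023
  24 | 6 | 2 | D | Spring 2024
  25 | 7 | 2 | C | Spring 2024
SELECT DISTINCT major FROM students

Execution result:
major
Computer Science
Biology
Chemistry
Engineering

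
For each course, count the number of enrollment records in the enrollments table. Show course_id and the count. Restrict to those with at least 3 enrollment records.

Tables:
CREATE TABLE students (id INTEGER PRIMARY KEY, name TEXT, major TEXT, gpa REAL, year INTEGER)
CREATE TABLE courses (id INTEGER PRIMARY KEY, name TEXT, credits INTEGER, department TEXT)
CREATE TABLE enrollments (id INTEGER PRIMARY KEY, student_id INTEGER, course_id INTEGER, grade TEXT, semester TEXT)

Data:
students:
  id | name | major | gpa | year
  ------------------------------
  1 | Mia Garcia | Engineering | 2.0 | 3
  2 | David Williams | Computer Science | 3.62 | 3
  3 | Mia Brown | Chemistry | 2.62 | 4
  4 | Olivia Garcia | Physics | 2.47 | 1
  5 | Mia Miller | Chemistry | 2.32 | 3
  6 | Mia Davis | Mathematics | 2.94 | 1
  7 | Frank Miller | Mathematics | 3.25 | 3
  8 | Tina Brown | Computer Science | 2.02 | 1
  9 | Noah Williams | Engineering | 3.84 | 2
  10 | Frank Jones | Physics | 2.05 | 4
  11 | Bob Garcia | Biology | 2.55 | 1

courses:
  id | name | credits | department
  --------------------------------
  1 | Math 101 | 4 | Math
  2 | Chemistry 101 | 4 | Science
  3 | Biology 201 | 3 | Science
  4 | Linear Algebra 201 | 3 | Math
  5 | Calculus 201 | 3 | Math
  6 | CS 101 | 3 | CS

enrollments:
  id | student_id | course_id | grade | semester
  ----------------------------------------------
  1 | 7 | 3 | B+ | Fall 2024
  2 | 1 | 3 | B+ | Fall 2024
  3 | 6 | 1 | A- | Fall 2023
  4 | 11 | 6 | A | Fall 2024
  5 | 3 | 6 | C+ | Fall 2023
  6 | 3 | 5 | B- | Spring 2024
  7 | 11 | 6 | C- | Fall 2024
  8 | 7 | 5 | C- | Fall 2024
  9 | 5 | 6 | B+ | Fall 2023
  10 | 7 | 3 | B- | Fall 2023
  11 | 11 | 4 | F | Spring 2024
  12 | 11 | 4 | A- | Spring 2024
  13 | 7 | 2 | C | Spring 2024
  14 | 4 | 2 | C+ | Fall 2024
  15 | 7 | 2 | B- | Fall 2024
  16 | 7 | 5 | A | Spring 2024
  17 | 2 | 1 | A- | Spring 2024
SELECT course_id, COUNT(*) AS enrollment_count FROM enrollments GROUP BY course_id HAVING COUNT(*) >= 3

Execution result:
course_id | enrollment_count
2 | 3
3 | 3
5 | 3
6 | 4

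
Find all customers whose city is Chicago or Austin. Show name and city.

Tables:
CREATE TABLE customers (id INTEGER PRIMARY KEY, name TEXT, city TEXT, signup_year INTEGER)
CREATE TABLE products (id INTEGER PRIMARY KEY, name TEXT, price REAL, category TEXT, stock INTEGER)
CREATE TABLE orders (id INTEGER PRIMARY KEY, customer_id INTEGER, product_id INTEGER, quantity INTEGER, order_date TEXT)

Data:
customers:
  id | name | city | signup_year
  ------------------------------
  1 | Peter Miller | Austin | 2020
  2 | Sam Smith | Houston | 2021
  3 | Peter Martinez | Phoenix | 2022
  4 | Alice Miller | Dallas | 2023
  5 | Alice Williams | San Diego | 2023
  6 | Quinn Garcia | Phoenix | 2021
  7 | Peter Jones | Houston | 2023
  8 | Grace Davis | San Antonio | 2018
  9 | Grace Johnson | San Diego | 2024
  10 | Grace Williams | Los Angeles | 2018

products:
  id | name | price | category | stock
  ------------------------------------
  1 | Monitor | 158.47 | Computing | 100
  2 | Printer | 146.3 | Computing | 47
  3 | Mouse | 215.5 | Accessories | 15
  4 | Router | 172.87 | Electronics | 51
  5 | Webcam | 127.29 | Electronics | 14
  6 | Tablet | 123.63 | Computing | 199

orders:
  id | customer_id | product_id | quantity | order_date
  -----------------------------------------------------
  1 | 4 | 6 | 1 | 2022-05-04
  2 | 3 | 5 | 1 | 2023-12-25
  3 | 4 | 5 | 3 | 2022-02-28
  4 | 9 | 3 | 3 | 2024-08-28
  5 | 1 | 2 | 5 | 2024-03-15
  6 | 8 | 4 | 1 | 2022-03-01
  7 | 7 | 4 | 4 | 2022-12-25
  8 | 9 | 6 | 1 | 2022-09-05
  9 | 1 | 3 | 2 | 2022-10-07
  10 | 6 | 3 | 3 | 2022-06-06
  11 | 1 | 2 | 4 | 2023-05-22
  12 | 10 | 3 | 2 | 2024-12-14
SELECT name, city FROM customers WHERE city IN ('Chicago', 'Austin')

Execution result:
name | city
Peter Miller | Austin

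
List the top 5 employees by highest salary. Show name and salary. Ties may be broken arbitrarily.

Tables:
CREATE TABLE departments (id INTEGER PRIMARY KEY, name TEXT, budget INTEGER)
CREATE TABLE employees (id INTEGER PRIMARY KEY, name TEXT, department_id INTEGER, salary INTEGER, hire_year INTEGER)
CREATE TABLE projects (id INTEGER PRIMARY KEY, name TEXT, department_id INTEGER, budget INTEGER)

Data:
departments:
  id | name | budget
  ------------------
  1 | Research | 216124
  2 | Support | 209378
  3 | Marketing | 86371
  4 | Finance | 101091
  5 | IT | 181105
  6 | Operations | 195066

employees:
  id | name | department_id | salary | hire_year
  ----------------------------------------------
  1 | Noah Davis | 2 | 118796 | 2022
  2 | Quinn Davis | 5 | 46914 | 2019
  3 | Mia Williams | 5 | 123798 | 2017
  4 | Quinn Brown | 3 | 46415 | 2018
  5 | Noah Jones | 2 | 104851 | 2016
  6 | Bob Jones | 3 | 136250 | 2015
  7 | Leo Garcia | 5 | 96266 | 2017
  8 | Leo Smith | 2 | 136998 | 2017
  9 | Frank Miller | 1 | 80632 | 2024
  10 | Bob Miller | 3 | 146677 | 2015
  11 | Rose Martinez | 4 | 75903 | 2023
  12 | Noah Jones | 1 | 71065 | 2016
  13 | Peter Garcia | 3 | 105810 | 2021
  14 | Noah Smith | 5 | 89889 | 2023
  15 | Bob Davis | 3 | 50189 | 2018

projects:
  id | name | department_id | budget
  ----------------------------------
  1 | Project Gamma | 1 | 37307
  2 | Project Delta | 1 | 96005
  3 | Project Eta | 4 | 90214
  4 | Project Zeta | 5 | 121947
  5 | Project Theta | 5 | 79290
SELECT name, salary FROM employees ORDER BY salary DESC LIMIT 5

Execution result:
name | salary
Bob Miller | 146677
Leo Smith | 136998
Bob Jones | 136250
Mia Williams | 123798
Noah Davis | 118796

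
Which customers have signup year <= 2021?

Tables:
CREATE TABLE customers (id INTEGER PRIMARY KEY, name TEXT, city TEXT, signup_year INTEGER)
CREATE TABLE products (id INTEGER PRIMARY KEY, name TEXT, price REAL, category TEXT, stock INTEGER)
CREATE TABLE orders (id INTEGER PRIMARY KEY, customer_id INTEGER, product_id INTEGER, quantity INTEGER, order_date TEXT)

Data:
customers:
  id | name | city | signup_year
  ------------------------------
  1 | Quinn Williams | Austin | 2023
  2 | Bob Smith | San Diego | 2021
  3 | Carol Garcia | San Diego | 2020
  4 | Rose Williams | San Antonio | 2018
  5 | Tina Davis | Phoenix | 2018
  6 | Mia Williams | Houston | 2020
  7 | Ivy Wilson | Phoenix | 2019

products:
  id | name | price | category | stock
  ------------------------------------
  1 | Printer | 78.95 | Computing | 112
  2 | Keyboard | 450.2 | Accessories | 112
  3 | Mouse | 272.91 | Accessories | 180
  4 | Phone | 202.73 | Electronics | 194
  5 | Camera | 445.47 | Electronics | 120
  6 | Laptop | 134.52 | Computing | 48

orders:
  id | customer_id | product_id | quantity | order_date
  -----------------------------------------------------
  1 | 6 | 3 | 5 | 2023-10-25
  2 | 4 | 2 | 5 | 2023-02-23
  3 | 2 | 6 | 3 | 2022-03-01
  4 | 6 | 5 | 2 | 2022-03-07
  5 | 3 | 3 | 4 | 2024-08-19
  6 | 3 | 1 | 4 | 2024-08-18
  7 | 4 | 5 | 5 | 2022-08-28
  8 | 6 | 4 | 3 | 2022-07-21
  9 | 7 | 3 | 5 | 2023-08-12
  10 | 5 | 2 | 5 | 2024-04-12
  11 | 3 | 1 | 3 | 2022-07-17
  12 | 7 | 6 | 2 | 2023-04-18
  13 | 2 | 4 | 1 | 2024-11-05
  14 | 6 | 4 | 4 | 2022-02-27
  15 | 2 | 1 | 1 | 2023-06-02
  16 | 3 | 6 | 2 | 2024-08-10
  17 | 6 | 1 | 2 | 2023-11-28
SELECT name, signup_year FROM customers WHERE signup_year <= 2021

Execution result:
name | signup_year
Bob Smith | 2021
Carol Garcia | 2020
Rose Williams | 2018
Tina Davis | 2018
Mia Williams | 2020
Ivy Wilson | 2019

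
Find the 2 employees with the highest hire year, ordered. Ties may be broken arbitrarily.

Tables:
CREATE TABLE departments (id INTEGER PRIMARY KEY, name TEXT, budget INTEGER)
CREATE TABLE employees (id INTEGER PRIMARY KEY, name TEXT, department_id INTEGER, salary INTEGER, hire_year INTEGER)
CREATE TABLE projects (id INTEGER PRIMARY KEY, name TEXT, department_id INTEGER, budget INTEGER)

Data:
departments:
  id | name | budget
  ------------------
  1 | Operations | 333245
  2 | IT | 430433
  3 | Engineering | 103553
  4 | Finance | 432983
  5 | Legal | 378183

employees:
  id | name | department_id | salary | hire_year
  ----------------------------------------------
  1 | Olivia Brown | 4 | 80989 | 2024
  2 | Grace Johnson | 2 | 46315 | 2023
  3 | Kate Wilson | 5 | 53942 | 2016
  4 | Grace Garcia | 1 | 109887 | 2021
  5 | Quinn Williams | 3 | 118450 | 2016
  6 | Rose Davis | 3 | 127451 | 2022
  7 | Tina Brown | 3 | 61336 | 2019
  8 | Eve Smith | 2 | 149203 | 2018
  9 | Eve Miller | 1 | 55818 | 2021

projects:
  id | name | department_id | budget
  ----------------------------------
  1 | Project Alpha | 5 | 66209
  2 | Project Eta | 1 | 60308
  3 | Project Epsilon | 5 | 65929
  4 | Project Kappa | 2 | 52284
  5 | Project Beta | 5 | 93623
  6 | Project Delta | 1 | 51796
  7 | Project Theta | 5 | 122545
SELECT name, hire_year FROM employees ORDER BY hire_year DESC LIMIT 2

Execution result:
name | hire_year
Olivia Brown | 2024
Grace Johnson | 2023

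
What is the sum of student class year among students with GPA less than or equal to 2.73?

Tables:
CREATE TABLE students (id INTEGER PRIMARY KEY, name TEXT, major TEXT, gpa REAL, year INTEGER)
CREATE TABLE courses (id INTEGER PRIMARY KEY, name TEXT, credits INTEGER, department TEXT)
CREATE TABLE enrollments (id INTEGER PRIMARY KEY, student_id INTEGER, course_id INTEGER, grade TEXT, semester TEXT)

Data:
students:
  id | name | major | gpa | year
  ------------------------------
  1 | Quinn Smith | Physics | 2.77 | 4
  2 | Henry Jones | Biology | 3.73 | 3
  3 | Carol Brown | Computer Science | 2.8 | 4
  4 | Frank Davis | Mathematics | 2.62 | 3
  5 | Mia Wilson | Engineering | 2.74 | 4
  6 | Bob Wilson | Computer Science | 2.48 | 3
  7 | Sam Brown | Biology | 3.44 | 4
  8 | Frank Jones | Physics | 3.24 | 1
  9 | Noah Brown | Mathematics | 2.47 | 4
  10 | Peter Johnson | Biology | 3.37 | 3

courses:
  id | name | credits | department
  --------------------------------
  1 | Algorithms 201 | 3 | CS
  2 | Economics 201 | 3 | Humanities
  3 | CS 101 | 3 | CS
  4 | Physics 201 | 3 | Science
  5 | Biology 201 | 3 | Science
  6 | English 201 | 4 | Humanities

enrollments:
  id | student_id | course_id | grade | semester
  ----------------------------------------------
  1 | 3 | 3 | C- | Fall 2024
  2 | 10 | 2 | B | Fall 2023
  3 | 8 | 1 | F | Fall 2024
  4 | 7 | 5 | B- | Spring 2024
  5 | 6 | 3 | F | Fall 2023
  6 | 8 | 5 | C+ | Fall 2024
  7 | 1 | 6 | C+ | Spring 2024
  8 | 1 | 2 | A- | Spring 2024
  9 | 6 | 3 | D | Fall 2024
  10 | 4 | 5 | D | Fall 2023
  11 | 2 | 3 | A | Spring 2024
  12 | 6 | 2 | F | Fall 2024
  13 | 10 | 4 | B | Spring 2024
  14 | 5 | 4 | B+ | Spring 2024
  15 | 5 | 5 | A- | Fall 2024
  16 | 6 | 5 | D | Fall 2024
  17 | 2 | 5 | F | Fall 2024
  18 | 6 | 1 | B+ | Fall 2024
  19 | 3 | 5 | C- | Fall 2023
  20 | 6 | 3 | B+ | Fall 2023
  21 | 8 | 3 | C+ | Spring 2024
SELECT SUM(year) FROM students WHERE gpa <= 2.73

Execution result:
10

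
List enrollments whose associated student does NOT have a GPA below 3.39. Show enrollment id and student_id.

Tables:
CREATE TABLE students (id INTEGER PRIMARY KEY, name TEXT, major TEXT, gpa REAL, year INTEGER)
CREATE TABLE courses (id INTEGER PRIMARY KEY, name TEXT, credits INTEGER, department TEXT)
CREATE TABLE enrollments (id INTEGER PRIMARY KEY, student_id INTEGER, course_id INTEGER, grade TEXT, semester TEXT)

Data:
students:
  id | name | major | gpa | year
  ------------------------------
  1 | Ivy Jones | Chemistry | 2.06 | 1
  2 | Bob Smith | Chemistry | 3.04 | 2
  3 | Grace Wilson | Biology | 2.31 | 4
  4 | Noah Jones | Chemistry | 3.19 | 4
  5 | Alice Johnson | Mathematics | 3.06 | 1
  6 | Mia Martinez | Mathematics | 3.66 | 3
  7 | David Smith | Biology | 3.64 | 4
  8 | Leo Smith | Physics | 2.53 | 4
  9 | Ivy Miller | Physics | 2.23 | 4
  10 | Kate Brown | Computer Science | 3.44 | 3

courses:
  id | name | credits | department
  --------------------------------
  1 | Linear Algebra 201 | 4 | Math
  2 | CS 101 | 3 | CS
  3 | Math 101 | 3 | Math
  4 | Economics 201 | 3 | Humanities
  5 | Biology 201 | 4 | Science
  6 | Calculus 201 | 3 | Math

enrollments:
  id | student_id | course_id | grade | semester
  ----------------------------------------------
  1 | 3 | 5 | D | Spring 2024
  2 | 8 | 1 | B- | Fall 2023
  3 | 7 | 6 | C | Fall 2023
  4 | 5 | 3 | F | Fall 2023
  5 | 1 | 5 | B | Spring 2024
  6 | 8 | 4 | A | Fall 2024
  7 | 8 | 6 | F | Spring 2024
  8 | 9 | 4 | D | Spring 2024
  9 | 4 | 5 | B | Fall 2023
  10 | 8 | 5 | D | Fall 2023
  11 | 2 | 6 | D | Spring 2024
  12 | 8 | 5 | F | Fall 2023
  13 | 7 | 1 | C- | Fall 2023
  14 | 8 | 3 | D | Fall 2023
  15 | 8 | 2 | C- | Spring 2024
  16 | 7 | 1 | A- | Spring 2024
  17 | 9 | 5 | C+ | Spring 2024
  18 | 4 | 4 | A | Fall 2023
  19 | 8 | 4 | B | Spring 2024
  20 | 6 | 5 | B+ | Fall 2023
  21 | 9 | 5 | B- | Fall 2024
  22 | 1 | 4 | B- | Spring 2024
SELECT id, student_id FROM enrollments WHERE student_id NOT IN (SELECT id FROM students WHERE gpa < 3.39)

Execution result:
id | student_id
3 | 7
13 | 7
16 | 7
20 | 6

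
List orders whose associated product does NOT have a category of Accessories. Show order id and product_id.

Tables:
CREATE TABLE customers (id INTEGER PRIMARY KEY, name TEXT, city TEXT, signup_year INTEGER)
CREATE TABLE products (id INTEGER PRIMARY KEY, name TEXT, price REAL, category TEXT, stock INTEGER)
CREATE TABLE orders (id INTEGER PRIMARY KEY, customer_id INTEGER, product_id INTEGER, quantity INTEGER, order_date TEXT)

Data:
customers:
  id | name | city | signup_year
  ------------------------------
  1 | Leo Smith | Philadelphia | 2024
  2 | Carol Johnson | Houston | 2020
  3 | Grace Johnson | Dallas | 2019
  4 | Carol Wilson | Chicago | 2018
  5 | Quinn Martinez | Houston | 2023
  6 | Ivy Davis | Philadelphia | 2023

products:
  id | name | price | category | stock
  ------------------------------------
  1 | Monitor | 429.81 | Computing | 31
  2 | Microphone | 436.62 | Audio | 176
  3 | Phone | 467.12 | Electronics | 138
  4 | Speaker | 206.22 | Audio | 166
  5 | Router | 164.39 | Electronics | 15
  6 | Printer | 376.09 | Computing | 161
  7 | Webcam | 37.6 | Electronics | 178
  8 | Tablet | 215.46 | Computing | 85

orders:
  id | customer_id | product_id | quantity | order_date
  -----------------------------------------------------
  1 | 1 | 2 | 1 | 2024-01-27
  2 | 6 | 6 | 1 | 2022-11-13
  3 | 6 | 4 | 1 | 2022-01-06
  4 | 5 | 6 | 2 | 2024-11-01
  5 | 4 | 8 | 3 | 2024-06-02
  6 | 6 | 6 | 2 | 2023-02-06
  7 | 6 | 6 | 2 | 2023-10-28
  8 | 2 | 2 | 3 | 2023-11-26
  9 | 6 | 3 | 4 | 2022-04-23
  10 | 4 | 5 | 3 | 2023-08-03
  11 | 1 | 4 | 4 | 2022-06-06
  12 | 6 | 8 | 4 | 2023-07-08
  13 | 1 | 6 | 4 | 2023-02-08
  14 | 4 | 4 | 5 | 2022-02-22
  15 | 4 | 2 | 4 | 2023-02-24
SELECT id, product_id FROM orders WHERE product_id NOT IN (SELECT id FROM products WHERE category = 'Accessories')

Execution result:
id | product_id
1 | 2
2 | 6
3 | 4
4 | 6
5 | 8
6 | 6
7 | 6
8 | 2
9 | 3
10 | 5
11 | 4
12 | 8
13 | 6
14 | 4
15 | 2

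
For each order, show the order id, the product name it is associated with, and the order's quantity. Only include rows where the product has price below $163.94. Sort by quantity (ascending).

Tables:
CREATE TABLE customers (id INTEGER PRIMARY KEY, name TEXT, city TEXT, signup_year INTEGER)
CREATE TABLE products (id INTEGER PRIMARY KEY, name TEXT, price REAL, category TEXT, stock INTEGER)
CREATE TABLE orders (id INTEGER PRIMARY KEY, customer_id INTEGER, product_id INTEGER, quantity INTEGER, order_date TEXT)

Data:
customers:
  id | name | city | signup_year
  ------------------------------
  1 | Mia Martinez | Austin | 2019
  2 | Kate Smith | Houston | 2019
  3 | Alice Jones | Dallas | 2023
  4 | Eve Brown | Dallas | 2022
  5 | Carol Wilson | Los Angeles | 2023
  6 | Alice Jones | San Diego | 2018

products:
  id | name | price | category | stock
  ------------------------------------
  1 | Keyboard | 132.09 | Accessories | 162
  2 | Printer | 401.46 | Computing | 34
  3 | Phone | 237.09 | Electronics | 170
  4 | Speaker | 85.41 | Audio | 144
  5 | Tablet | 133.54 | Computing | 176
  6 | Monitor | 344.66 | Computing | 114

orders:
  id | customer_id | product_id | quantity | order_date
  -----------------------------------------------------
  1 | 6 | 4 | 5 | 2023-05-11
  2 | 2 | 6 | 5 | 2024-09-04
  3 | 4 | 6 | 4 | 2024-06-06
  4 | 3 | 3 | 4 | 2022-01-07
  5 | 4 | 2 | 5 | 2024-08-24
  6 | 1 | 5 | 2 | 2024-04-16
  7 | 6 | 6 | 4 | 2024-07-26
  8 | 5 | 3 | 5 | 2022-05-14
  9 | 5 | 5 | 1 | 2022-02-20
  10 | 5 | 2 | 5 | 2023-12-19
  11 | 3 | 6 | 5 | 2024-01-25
SELECT c.id, p.name AS product, c.quantity FROM orders c JOIN products p ON c.product_id = p.id WHERE p.price < 163.94 ORDER BY c.quantity ASC

Execution result:
id | product | quantity
9 | Tablet | 1
6 | Tablet | 2
1 | Speaker | 5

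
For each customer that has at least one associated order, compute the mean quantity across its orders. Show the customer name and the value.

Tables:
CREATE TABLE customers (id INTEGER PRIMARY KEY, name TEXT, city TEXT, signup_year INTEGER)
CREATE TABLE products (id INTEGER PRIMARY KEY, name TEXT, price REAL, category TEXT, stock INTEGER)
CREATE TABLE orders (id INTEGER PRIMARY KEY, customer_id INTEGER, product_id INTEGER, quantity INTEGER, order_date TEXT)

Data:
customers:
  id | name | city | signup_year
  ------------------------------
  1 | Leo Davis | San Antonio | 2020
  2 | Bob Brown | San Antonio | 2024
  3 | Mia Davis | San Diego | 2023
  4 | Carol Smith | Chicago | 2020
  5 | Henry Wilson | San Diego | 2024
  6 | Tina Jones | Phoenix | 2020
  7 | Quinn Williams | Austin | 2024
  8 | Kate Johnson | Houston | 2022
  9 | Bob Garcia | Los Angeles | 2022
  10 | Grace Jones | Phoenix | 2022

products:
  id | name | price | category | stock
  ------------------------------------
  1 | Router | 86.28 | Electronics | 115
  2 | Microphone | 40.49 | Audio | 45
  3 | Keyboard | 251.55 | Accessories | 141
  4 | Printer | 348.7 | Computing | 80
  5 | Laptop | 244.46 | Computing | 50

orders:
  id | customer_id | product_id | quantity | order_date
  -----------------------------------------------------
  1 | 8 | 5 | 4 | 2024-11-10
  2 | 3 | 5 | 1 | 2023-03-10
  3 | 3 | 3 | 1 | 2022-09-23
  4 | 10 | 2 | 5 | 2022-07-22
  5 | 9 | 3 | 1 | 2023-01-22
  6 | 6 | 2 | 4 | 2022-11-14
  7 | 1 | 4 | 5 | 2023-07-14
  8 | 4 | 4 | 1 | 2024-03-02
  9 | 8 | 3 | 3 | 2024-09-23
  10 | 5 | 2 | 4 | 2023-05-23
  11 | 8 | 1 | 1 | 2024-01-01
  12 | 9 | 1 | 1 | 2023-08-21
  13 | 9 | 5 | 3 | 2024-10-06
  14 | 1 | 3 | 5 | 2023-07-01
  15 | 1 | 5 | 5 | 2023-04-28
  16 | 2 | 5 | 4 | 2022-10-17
SELECT p.name, AVG(c.quantity) AS avg_quantity FROM orders c JOIN customers p ON c.customer_id = p.id GROUP BY p.id, p.name

Execution result:
name | avg_quantity
Leo Davis | 5.00
Bob Brown | 4.00
Mia Davis | 1.00
Carol Smith | 1.00
Henry Wilson | 4.00
Tina Jones | 4.00
Kate Johnson | 2.67
Bob Garcia | 1.67
Grace Jones | 5.00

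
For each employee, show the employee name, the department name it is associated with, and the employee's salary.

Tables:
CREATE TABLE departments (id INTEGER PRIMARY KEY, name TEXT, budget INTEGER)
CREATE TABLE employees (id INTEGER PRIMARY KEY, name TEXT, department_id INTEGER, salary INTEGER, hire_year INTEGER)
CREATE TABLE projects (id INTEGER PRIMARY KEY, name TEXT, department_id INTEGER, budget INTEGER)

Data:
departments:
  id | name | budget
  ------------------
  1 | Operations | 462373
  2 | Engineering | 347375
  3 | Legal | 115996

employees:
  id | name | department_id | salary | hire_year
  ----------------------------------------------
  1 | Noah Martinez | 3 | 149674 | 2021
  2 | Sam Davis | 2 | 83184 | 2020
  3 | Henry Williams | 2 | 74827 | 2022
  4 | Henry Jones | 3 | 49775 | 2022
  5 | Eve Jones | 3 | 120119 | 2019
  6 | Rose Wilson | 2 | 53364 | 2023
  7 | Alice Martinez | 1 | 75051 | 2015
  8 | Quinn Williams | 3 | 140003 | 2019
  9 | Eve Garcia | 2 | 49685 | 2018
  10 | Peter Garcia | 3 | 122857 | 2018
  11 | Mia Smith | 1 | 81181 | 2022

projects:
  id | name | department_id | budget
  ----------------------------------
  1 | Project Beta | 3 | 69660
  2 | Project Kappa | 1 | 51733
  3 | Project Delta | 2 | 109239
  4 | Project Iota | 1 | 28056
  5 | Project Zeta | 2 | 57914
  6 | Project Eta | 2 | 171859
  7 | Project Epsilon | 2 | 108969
SELECT c.name, p.name AS department, c.salary FROM employees c JOIN departments p ON c.department_id = p.id

Execution result:
name | department | salary
Noah Martinez | Legal | 149674
Sam Davis | Engineering | 83184
Henry Williams | Engineering | 74827
Henry Jones | Legal | 49775
Eve Jones | Legal | 120119
Rose Wilson | Engineering | 53364
Alice Martinez | Operations | 75051
Quinn Williams | Legal | 140003
Eve Garcia | Engineering | 49685
Peter Garcia | Legal | 122857
Mia Smith | Operations | 81181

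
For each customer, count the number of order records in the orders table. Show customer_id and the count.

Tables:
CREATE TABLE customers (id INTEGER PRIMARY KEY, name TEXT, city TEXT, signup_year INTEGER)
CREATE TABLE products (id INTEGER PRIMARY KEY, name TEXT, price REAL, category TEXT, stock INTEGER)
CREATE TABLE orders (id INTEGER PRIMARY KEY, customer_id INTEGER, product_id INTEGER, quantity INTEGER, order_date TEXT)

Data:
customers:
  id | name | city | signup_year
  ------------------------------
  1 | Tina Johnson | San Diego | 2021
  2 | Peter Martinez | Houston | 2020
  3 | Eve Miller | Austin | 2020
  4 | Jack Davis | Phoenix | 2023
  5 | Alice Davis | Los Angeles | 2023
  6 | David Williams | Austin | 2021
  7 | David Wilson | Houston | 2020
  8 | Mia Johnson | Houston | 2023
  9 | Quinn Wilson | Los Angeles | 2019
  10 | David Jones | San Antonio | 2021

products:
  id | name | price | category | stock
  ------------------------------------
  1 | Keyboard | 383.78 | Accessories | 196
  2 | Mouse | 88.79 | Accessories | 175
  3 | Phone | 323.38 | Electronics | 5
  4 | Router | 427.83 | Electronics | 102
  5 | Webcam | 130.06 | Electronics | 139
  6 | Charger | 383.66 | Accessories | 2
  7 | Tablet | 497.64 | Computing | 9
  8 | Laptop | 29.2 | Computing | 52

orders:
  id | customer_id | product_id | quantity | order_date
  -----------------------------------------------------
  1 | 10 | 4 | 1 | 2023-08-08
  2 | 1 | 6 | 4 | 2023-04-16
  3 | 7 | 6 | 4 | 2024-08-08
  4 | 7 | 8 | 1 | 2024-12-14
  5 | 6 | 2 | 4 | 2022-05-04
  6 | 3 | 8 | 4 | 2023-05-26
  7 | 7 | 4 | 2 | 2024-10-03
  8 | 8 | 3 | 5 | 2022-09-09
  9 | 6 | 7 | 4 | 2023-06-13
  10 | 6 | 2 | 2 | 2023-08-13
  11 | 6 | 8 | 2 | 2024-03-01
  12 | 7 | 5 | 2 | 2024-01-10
SELECT customer_id, COUNT(*) AS order_count FROM orders GROUP BY customer_id

Execution result:
customer_id | order_count
1 | 1
3 | 1
6 | 4
7 | 4
8 | 1
10 | 1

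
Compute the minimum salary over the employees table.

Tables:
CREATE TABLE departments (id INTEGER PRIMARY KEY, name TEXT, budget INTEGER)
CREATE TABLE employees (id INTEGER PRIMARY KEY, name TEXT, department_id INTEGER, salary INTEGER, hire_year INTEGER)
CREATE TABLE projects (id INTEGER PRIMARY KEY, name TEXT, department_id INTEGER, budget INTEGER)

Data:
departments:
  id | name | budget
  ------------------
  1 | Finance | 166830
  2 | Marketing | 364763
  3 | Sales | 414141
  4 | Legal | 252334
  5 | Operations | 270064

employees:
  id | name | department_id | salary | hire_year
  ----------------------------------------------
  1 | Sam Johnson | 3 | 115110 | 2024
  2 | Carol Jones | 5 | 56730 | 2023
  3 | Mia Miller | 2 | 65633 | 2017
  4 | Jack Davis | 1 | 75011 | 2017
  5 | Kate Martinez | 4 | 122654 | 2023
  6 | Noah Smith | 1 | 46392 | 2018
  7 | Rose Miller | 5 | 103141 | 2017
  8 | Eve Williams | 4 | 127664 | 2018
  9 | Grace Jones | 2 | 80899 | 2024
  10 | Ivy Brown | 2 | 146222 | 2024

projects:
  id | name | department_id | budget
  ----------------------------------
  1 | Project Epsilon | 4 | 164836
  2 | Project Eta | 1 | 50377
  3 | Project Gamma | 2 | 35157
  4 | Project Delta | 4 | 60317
SELECT MIN(salary) FROM employees

Execution result:
46392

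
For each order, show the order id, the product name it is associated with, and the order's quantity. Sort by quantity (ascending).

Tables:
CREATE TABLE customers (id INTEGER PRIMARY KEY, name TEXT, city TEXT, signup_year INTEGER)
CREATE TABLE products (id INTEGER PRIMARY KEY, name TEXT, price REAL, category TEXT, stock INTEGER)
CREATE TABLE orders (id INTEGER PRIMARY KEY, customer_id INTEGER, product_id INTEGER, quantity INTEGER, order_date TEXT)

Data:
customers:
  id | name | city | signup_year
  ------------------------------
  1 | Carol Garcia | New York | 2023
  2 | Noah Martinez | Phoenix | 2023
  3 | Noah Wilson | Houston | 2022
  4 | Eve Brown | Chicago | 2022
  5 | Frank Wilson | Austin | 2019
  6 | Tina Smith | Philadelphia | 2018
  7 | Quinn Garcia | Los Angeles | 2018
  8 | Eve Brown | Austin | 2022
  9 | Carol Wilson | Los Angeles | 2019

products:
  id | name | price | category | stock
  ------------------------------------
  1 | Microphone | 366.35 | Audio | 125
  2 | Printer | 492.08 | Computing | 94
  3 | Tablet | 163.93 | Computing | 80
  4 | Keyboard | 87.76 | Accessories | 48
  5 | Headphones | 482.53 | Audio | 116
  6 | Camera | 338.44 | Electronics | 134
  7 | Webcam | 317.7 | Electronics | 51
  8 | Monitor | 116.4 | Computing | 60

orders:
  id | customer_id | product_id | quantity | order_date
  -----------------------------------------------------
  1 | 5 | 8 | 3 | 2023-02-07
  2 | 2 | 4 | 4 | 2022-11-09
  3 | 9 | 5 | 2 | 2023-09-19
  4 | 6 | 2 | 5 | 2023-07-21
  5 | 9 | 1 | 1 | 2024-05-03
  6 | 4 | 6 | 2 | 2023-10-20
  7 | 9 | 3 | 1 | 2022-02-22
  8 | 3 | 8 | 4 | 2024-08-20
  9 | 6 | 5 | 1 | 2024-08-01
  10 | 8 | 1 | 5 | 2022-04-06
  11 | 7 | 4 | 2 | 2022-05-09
SELECT c.id, p.name AS product, c.quantity FROM orders c JOIN products p ON c.product_id = p.id ORDER BY c.quantity ASC

Execution result:
id | product | quantity
5 | Microphone | 1
7 | Tablet | 1
9 | Headphones | 1
3 | Headphones | 2
6 | Camera | 2
11 | Keyboard | 2
1 | Monitor | 3
2 | Keyboard | 4
8 | Monitor | 4
4 | Printer | 5
10 | Microphone | 5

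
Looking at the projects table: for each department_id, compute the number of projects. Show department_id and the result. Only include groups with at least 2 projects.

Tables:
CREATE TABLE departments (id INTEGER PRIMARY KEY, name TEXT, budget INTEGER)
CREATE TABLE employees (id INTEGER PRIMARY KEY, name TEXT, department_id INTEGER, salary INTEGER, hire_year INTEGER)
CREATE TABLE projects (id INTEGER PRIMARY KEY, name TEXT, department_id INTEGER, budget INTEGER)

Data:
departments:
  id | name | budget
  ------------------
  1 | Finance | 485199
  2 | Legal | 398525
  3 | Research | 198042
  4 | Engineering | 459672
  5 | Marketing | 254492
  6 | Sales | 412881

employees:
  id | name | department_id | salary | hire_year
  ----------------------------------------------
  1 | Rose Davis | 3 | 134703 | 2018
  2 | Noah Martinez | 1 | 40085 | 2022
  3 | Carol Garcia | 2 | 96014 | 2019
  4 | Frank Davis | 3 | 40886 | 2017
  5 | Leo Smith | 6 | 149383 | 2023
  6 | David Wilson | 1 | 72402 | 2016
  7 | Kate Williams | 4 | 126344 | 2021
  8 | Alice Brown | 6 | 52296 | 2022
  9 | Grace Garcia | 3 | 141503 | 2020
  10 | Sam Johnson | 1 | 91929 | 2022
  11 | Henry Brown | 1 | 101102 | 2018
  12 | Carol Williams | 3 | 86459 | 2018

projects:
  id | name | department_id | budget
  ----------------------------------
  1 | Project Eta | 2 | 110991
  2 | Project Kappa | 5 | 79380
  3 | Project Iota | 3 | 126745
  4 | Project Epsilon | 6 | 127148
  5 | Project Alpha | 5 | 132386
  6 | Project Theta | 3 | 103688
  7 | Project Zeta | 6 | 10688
SELECT department_id, COUNT(*) AS n FROM projects GROUP BY department_id HAVING COUNT(*) >= 2

Execution result:
department_id | n
3 | 2
5 | 2
6 | 2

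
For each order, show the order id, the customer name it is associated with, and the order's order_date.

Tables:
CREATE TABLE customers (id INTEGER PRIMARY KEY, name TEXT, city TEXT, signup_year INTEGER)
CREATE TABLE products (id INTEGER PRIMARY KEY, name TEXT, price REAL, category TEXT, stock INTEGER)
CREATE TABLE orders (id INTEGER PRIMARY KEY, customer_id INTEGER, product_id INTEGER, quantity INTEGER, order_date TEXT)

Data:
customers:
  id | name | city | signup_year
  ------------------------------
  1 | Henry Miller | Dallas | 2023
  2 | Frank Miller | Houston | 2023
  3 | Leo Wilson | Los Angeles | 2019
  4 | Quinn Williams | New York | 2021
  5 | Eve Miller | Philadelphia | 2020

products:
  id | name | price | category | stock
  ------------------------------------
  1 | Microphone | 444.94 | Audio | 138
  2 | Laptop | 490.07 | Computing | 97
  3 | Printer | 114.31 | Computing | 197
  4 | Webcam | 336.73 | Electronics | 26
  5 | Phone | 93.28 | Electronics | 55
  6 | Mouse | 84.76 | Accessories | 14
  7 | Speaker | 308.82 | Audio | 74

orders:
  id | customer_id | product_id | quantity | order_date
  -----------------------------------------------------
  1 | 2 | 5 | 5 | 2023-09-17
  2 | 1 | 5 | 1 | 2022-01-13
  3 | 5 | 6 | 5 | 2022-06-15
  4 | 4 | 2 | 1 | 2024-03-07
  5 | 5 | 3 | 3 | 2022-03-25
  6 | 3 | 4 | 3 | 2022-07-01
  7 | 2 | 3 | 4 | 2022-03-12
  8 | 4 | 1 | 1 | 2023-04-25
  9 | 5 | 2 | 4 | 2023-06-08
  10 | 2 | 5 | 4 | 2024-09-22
SELECT c.id, p.name AS customer, c.order_date FROM orders c JOIN customers p ON c.customer_id = p.id

Execution result:
id | customer | order_date
1 | Frank Miller | 2023-09-17
2 | Henry Miller | 2022-01-13
3 | Eve Miller | 2022-06-15
4 | Quinn Williams | 2024-03-07
5 | Eve Miller | 2022-03-25
6 | Leo Wilson | 2022-07-01
7 | Frank Miller | 2022-03-12
8 | Quinn Williams | 2023-04-25
9 | Eve Miller | 2023-06-08
10 | Frank Miller | 2024-09-22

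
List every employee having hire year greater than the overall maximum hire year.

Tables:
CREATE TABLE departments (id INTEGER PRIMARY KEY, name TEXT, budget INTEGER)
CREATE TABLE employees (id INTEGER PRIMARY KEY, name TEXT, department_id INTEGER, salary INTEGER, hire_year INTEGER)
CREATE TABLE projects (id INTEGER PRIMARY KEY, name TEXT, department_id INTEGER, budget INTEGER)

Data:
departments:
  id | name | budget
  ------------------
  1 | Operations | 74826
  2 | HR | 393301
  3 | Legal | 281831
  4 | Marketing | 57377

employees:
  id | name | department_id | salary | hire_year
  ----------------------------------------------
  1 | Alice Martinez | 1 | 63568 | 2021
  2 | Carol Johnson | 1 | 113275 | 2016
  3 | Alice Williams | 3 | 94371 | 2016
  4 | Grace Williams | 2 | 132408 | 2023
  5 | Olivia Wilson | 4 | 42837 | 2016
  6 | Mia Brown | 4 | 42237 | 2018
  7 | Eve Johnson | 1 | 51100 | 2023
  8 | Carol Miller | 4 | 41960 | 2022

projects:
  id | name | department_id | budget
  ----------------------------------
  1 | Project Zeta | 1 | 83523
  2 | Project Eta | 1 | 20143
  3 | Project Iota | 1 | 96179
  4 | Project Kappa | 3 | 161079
SELECT name, hire_year FROM employees WHERE hire_year > (SELECT MAX(hire_year) FROM employees)

Execution result:
(no rows)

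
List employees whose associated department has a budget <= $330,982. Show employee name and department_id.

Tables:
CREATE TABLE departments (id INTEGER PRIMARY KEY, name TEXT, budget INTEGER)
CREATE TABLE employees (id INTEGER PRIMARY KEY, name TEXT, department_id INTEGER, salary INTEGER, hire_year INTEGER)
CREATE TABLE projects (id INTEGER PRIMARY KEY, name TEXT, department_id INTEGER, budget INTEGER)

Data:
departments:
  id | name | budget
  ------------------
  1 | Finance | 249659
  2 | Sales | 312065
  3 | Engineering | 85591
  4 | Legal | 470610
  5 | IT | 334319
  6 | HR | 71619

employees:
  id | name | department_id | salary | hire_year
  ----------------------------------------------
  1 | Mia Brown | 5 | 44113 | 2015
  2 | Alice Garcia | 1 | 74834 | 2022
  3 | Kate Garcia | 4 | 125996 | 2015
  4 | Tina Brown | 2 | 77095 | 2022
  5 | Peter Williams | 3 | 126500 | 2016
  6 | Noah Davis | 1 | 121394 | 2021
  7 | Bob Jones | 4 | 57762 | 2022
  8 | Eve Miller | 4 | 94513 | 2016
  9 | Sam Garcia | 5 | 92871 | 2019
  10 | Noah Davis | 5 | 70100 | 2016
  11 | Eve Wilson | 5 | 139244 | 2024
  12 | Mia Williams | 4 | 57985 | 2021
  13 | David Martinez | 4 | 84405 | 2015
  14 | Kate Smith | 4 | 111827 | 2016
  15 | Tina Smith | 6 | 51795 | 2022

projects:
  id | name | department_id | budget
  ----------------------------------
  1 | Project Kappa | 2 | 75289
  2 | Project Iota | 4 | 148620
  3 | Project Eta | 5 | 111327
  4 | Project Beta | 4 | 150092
SELECT name, department_id FROM employees WHERE department_id IN (SELECT id FROM departments WHERE budget <= 330982)

Execution result:
name | department_id
Alice Garcia | 1
Tina Brown | 2
Peter Williams | 3
Noah Davis | 1
Tina Smith | 6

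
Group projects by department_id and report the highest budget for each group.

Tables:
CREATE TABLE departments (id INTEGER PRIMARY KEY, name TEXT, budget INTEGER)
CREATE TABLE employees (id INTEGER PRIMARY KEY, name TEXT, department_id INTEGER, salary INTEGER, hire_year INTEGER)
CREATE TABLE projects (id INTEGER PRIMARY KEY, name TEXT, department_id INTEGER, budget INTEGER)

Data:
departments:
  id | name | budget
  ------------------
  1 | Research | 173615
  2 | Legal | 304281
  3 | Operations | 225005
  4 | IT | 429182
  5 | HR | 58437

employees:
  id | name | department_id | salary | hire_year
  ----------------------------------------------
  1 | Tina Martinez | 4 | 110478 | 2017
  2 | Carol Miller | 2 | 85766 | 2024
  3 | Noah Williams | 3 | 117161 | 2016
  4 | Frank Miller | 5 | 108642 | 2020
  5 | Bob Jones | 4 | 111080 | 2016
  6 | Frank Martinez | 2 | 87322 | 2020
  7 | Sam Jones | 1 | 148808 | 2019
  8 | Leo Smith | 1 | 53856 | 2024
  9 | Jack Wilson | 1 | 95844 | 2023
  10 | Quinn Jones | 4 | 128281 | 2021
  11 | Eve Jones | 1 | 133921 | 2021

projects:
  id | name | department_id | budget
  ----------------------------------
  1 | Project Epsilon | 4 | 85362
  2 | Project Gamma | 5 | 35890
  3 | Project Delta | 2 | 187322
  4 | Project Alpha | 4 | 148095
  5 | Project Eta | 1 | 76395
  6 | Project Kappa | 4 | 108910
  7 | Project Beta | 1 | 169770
SELECT department_id, MAX(budget) AS max_budget FROM projects GROUP BY department_id

Execution result:
department_id | max_budget
1 | 169770
2 | 187322
4 | 148095
5 | 35890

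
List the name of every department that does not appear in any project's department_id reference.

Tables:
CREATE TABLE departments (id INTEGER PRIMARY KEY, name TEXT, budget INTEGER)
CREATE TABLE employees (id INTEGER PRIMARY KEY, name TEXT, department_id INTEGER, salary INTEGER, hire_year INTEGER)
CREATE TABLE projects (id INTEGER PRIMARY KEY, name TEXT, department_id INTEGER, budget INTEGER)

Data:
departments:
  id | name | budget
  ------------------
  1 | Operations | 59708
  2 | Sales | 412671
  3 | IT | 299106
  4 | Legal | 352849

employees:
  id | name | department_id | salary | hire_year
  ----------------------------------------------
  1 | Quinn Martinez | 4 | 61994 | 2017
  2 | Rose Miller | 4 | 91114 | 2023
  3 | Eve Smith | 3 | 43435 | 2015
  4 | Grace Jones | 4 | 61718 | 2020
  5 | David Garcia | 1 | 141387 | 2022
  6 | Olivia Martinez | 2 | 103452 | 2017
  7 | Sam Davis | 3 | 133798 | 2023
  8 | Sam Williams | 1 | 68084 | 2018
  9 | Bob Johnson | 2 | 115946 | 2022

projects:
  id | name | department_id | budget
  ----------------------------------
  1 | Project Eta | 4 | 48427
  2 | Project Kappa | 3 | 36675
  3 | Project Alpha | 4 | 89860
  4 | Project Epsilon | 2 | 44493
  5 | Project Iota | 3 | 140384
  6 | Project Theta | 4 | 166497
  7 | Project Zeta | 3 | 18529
SELECT p.name FROM departments p LEFT JOIN projects c ON c.department_id = p.id WHERE c.id IS NULL

Execution result:
Operations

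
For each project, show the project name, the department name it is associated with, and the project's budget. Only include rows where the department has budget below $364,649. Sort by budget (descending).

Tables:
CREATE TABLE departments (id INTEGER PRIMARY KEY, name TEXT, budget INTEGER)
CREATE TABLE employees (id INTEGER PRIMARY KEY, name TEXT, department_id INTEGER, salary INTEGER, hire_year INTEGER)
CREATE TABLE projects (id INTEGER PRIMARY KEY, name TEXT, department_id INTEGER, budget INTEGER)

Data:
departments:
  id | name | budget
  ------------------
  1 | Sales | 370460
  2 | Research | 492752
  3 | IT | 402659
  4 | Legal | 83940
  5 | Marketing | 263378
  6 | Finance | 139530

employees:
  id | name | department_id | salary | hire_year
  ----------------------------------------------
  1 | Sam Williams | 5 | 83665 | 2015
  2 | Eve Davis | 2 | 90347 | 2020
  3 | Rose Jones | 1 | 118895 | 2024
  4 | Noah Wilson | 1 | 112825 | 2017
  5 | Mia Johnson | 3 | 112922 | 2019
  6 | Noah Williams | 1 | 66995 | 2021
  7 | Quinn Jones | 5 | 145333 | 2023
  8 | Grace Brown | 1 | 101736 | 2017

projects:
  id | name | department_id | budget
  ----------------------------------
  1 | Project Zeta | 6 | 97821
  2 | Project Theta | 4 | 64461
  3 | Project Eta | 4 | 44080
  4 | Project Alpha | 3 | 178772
SELECT c.name, p.name AS department, c.budget FROM projects c JOIN departments p ON c.department_id = p.id WHERE p.budget < 364649 ORDER BY c.budget DESC

Execution result:
name | department | budget
Project Zeta | Finance | 97821
Project Theta | Legal | 64461
Project Eta | Legal | 44080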